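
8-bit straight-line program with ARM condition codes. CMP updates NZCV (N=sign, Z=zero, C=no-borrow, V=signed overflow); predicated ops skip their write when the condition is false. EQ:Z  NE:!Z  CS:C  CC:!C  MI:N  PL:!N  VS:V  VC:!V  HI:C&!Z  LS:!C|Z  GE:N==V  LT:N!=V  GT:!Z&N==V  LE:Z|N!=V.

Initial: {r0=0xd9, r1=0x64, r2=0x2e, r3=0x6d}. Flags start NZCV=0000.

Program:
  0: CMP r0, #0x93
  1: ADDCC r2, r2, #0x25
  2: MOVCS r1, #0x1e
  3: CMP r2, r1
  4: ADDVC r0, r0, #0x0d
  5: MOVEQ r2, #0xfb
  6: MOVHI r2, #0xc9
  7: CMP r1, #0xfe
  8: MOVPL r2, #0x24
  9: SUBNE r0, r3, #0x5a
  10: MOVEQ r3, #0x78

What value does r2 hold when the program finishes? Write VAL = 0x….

VAL = 0x24

0: ✓ CMP  NZCV=0010
1: · ADDCC
2: ✓ MOVCS  r1←0x1e
3: ✓ CMP  NZCV=0010
4: ✓ ADDVC  r0←0xe6
5: · MOVEQ
6: ✓ MOVHI  r2←0xc9
7: ✓ CMP  NZCV=0000
8: ✓ MOVPL  r2←0x24
9: ✓ SUBNE  r0←0x13
10: · MOVEQ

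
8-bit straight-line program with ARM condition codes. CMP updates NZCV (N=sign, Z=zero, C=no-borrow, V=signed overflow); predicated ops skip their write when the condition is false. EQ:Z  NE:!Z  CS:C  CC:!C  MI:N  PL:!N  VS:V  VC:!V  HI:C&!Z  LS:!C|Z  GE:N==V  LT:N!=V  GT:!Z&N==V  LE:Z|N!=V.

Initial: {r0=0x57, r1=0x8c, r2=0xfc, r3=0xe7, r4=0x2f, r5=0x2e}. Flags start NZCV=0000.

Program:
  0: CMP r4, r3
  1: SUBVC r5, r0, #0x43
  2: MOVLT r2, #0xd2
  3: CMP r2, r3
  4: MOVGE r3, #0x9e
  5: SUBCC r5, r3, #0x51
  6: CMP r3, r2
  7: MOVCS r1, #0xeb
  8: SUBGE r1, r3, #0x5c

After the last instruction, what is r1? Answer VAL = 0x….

VAL = 0x8c

0: ✓ CMP  NZCV=0000
1: ✓ SUBVC  r5←0x14
2: · MOVLT
3: ✓ CMP  NZCV=0010
4: ✓ MOVGE  r3←0x9e
5: · SUBCC
6: ✓ CMP  NZCV=1000
7: · MOVCS
8: · SUBGE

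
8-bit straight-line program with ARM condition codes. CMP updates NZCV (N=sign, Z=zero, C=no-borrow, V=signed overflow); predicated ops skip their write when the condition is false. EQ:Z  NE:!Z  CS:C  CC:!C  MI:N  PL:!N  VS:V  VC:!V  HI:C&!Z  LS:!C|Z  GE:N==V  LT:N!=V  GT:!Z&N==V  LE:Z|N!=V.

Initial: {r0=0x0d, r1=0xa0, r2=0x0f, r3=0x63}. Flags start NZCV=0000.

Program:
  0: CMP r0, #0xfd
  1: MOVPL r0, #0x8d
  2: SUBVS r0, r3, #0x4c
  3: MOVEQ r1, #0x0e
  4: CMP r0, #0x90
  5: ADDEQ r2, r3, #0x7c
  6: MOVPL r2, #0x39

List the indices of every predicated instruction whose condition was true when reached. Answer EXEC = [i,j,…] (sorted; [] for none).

[0] flags=0000 → (cmp)
[1] flags=0000 PL?T → r0=0x8d
[2] flags=0000 VS?F → skip
[3] flags=0000 EQ?F → skip
[4] flags=1000 → (cmp)
[5] flags=1000 EQ?F → skip
[6] flags=1000 PL?F → skip

EXEC = [1]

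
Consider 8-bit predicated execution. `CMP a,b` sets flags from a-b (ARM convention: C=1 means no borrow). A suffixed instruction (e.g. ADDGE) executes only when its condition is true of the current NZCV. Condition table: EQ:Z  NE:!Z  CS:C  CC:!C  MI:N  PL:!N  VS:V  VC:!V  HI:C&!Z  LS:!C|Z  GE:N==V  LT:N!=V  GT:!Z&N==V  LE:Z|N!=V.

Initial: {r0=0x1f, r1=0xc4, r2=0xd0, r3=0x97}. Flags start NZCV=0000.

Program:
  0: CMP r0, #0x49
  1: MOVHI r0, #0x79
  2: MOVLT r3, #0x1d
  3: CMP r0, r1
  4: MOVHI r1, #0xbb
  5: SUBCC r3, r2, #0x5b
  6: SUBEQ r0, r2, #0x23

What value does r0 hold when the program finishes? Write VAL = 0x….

VAL = 0x1f

0: ✓ CMP  NZCV=1000
1: · MOVHI
2: ✓ MOVLT  r3←0x1d
3: ✓ CMP  NZCV=0000
4: · MOVHI
5: ✓ SUBCC  r3←0x75
6: · SUBEQ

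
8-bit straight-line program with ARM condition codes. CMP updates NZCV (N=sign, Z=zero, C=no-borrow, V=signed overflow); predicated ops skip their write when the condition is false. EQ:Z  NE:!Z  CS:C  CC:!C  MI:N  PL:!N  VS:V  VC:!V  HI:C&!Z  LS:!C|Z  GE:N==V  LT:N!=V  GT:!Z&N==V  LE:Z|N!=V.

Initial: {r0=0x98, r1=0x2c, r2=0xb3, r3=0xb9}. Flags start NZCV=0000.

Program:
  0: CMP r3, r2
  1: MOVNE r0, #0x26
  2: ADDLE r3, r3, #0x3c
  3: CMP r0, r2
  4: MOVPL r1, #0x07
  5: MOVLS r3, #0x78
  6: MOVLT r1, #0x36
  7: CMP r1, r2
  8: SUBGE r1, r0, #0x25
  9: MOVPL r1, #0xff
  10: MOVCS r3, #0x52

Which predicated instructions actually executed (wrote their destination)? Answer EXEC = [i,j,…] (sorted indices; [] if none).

[0] flags=0010 → (cmp)
[1] flags=0010 NE?T → r0=0x26
[2] flags=0010 LE?F → skip
[3] flags=0000 → (cmp)
[4] flags=0000 PL?T → r1=0x07
[5] flags=0000 LS?T → r3=0x78
[6] flags=0000 LT?F → skip
[7] flags=0000 → (cmp)
[8] flags=0000 GE?T → r1=0x01
[9] flags=0000 PL?T → r1=0xff
[10] flags=0000 CS?F → skip

EXEC = [1,4,5,8,9]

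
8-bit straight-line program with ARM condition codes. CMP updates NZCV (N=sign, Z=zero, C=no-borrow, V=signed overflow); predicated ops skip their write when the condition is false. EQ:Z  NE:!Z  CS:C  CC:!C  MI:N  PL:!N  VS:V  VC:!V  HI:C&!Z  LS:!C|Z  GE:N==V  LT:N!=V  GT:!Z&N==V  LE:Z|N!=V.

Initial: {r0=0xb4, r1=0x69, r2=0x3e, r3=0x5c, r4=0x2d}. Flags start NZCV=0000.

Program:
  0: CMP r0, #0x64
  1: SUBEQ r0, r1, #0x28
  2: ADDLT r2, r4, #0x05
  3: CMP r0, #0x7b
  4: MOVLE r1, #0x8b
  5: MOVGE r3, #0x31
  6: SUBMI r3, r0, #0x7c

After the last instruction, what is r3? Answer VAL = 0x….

VAL = 0x5c

0: ✓ CMP  NZCV=0011
1: · SUBEQ
2: ✓ ADDLT  r2←0x32
3: ✓ CMP  NZCV=0011
4: ✓ MOVLE  r1←0x8b
5: · MOVGE
6: · SUBMI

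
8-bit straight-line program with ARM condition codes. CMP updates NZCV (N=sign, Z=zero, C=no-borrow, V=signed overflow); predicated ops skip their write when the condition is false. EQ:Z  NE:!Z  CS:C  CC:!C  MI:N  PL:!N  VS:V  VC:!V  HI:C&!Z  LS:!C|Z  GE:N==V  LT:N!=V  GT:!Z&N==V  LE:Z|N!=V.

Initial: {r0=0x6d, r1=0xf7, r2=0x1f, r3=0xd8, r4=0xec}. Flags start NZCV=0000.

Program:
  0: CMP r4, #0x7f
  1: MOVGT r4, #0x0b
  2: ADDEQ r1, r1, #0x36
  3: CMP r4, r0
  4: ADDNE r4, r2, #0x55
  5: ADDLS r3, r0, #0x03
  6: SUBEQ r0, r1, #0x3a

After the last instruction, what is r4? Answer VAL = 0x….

0: ✓ CMP  NZCV=0011
1: · MOVGT
2: · ADDEQ
3: ✓ CMP  NZCV=0011
4: ✓ ADDNE  r4←0x74
5: · ADDLS
6: · SUBEQ

VAL = 0x74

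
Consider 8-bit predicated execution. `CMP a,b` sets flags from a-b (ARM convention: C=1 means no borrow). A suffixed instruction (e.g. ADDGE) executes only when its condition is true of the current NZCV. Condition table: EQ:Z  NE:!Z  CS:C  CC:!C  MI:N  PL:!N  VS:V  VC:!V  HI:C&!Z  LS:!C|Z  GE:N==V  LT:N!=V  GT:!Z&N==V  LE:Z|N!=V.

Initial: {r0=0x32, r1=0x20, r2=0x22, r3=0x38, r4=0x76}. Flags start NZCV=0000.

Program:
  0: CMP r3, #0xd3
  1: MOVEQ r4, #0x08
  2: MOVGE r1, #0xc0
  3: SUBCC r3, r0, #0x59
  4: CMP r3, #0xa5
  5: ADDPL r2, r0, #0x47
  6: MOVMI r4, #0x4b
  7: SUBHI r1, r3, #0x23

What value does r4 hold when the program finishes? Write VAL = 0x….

VAL = 0x76

[0] flags=0000 → (cmp)
[1] flags=0000 EQ?F → skip
[2] flags=0000 GE?T → r1=0xc0
[3] flags=0000 CC?T → r3=0xd9
[4] flags=0010 → (cmp)
[5] flags=0010 PL?T → r2=0x79
[6] flags=0010 MI?F → skip
[7] flags=0010 HI?T → r1=0xb6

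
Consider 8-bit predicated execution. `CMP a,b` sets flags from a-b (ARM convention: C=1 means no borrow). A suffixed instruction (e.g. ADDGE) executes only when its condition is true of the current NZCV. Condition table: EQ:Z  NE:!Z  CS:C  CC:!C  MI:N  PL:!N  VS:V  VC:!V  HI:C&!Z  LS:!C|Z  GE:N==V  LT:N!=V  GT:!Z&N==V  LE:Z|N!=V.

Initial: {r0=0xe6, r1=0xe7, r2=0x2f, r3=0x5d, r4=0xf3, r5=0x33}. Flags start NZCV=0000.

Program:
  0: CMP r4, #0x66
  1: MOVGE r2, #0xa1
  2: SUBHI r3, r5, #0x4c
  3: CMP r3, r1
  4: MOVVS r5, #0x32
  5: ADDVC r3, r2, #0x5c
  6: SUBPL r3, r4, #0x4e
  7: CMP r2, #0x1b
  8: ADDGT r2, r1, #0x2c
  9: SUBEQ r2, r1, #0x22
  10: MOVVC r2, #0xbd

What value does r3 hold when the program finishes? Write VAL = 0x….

VAL = 0xa5

0: ✓ CMP  NZCV=1010
1: · MOVGE
2: ✓ SUBHI  r3←0xe7
3: ✓ CMP  NZCV=0110
4: · MOVVS
5: ✓ ADDVC  r3←0x8b
6: ✓ SUBPL  r3←0xa5
7: ✓ CMP  NZCV=0010
8: ✓ ADDGT  r2←0x13
9: · SUBEQ
10: ✓ MOVVC  r2←0xbd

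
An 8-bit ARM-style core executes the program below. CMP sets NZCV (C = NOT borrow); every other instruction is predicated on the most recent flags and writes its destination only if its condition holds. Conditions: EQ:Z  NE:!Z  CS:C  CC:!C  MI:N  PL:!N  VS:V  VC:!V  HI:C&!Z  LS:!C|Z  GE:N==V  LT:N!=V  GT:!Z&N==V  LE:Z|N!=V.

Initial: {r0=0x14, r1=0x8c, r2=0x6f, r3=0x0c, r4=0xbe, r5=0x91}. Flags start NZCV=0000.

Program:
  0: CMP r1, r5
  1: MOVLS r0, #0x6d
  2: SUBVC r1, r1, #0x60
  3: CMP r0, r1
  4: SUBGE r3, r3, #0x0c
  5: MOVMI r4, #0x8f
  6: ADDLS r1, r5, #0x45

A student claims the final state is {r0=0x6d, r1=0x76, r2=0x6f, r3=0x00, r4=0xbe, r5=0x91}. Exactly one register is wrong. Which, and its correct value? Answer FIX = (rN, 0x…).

FIX = (r1, 0x2c)

[0] flags=1000 → (cmp)
[1] flags=1000 LS?T → r0=0x6d
[2] flags=1000 VC?T → r1=0x2c
[3] flags=0010 → (cmp)
[4] flags=0010 GE?T → r3=0x00
[5] flags=0010 MI?F → skip
[6] flags=0010 LS?F → skip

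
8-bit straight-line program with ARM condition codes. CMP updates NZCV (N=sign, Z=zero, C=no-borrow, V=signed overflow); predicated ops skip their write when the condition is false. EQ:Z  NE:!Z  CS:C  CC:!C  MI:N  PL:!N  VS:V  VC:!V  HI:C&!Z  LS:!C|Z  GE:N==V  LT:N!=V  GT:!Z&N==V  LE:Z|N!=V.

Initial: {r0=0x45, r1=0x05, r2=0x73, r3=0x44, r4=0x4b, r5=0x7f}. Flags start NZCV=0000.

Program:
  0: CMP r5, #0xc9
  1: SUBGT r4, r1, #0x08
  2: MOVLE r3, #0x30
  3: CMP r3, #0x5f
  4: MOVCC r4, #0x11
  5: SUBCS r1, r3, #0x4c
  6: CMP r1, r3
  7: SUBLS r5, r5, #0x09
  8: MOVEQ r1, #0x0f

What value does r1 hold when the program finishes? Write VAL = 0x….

VAL = 0x05

0: ✓ CMP  NZCV=1001
1: ✓ SUBGT  r4←0xfd
2: · MOVLE
3: ✓ CMP  NZCV=1000
4: ✓ MOVCC  r4←0x11
5: · SUBCS
6: ✓ CMP  NZCV=1000
7: ✓ SUBLS  r5←0x76
8: · MOVEQ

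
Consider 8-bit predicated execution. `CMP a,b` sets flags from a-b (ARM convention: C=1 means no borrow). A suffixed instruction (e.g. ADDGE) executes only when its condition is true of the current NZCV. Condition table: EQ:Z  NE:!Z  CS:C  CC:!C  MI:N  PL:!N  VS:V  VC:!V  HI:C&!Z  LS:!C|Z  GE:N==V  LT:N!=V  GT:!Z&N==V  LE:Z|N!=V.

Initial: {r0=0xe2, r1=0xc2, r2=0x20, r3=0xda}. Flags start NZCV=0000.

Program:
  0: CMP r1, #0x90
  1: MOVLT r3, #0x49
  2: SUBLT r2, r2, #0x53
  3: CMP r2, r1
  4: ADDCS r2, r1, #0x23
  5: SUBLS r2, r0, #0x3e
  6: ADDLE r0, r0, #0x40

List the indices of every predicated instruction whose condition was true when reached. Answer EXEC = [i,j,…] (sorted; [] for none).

[0] flags=0010 → (cmp)
[1] flags=0010 LT?F → skip
[2] flags=0010 LT?F → skip
[3] flags=0000 → (cmp)
[4] flags=0000 CS?F → skip
[5] flags=0000 LS?T → r2=0xa4
[6] flags=0000 LE?F → skip

EXEC = [5]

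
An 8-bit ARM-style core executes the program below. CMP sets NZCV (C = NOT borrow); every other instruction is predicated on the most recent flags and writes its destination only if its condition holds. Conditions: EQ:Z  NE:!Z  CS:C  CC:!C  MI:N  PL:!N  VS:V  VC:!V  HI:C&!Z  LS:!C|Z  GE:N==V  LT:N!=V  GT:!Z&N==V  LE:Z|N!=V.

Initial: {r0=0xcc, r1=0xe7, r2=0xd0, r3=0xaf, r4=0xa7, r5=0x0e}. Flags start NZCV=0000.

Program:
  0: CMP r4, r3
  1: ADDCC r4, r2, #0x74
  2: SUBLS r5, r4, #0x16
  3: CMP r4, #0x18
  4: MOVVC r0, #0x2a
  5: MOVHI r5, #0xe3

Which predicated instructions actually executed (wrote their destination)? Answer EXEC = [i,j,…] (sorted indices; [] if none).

EXEC = [1,2,4,5]

[0] flags=1000 → (cmp)
[1] flags=1000 CC?T → r4=0x44
[2] flags=1000 LS?T → r5=0x2e
[3] flags=0010 → (cmp)
[4] flags=0010 VC?T → r0=0x2a
[5] flags=0010 HI?T → r5=0xe3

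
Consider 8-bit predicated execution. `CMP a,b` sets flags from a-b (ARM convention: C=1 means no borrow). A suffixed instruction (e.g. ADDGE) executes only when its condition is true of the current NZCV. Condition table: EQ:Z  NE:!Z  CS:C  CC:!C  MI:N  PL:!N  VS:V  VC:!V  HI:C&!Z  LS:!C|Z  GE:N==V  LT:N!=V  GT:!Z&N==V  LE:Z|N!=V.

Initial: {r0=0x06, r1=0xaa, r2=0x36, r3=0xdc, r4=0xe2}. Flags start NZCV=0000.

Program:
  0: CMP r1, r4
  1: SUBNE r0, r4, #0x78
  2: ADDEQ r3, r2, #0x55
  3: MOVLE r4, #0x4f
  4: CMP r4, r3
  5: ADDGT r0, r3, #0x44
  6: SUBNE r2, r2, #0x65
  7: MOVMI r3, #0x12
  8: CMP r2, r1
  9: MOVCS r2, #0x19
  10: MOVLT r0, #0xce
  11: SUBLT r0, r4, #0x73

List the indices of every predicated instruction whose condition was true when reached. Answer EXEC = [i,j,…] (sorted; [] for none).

EXEC = [1,3,5,6,9]

0: ✓ CMP  NZCV=1000
1: ✓ SUBNE  r0←0x6a
2: · ADDEQ
3: ✓ MOVLE  r4←0x4f
4: ✓ CMP  NZCV=0000
5: ✓ ADDGT  r0←0x20
6: ✓ SUBNE  r2←0xd1
7: · MOVMI
8: ✓ CMP  NZCV=0010
9: ✓ MOVCS  r2←0x19
10: · MOVLT
11: · SUBLT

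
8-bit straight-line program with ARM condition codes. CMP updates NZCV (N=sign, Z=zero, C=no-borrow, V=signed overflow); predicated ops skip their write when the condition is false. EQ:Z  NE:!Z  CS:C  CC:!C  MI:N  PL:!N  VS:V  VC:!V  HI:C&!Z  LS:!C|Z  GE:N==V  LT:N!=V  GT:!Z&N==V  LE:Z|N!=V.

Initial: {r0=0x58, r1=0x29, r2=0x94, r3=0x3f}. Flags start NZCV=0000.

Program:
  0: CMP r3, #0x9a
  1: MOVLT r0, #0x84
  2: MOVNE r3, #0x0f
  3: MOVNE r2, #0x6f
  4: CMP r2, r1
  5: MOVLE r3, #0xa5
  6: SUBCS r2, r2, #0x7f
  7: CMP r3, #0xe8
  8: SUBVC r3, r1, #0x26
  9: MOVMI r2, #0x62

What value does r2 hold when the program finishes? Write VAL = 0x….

VAL = 0xf0

0: ✓ CMP  NZCV=1001
1: · MOVLT
2: ✓ MOVNE  r3←0x0f
3: ✓ MOVNE  r2←0x6f
4: ✓ CMP  NZCV=0010
5: · MOVLE
6: ✓ SUBCS  r2←0xf0
7: ✓ CMP  NZCV=0000
8: ✓ SUBVC  r3←0x03
9: · MOVMI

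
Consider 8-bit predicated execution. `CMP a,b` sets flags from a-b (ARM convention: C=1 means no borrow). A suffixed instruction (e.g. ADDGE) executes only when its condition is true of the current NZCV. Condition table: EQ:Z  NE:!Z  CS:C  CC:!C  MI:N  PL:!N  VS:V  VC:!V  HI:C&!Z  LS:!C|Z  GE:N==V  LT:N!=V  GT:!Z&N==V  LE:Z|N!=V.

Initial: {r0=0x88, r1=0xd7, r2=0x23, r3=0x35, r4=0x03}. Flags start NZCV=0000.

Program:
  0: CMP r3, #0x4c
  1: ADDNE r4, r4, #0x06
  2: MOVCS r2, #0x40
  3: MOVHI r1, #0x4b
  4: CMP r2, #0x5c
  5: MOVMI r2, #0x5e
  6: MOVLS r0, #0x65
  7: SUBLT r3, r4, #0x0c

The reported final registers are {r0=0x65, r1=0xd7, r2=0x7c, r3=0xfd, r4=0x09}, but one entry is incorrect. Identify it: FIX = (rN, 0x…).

[0] flags=1000 → (cmp)
[1] flags=1000 NE?T → r4=0x09
[2] flags=1000 CS?F → skip
[3] flags=1000 HI?F → skip
[4] flags=1000 → (cmp)
[5] flags=1000 MI?T → r2=0x5e
[6] flags=1000 LS?T → r0=0x65
[7] flags=1000 LT?T → r3=0xfd

FIX = (r2, 0x5e)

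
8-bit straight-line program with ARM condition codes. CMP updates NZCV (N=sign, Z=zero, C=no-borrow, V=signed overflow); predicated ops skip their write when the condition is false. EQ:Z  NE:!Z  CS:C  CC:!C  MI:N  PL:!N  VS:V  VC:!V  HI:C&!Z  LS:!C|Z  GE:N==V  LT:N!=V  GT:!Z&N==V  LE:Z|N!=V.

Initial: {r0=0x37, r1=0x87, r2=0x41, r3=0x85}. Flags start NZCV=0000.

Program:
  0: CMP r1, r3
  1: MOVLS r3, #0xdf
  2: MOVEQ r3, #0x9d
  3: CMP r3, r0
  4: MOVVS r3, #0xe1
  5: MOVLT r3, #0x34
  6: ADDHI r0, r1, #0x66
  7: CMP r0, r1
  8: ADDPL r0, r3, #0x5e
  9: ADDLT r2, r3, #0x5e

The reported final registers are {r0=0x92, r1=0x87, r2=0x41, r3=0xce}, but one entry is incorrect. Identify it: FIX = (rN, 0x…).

0: ✓ CMP  NZCV=0010
1: · MOVLS
2: · MOVEQ
3: ✓ CMP  NZCV=0011
4: ✓ MOVVS  r3←0xe1
5: ✓ MOVLT  r3←0x34
6: ✓ ADDHI  r0←0xed
7: ✓ CMP  NZCV=0010
8: ✓ ADDPL  r0←0x92
9: · ADDLT

FIX = (r3, 0x34)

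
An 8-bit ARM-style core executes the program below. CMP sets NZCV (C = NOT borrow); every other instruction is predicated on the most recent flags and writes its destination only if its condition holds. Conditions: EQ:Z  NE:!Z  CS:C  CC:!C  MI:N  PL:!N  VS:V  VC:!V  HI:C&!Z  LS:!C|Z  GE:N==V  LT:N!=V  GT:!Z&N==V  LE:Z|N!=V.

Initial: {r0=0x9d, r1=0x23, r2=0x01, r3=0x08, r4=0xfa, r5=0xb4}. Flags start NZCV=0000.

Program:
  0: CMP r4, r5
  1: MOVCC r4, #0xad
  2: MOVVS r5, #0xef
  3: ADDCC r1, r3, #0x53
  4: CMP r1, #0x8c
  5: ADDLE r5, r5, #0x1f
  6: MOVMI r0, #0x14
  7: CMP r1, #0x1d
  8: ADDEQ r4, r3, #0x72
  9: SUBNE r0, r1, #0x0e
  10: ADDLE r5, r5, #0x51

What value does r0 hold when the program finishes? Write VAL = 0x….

[0] flags=0010 → (cmp)
[1] flags=0010 CC?F → skip
[2] flags=0010 VS?F → skip
[3] flags=0010 CC?F → skip
[4] flags=1001 → (cmp)
[5] flags=1001 LE?F → skip
[6] flags=1001 MI?T → r0=0x14
[7] flags=0010 → (cmp)
[8] flags=0010 EQ?F → skip
[9] flags=0010 NE?T → r0=0x15
[10] flags=0010 LE?F → skip

VAL = 0x15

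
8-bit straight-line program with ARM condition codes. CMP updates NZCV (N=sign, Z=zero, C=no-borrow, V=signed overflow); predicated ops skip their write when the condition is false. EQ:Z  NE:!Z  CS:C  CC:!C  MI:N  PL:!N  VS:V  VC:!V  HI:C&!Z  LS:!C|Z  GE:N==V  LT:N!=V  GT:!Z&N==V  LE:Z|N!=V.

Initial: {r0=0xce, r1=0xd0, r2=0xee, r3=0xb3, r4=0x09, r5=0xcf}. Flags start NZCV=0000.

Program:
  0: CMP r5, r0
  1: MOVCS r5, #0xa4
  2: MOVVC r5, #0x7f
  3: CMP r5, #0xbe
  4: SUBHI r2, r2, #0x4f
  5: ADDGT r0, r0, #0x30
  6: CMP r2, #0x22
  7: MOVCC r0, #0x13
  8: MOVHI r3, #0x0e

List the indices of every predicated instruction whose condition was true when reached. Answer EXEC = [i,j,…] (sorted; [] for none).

EXEC = [1,2,5,8]

[0] flags=0010 → (cmp)
[1] flags=0010 CS?T → r5=0xa4
[2] flags=0010 VC?T → r5=0x7f
[3] flags=1001 → (cmp)
[4] flags=1001 HI?F → skip
[5] flags=1001 GT?T → r0=0xfe
[6] flags=1010 → (cmp)
[7] flags=1010 CC?F → skip
[8] flags=1010 HI?T → r3=0x0e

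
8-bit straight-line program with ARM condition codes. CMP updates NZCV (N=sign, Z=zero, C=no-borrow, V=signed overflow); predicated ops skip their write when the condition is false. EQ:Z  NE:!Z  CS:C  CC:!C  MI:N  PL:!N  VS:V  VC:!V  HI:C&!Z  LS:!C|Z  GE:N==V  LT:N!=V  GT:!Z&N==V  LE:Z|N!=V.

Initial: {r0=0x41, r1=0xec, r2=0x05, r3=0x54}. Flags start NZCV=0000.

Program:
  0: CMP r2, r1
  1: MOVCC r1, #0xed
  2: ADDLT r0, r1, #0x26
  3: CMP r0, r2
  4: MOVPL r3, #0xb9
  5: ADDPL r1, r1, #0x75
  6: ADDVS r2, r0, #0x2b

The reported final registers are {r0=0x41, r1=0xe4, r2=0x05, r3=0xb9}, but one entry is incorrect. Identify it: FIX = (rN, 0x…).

0: ✓ CMP  NZCV=0000
1: ✓ MOVCC  r1←0xed
2: · ADDLT
3: ✓ CMP  NZCV=0010
4: ✓ MOVPL  r3←0xb9
5: ✓ ADDPL  r1←0x62
6: · ADDVS

FIX = (r1, 0x62)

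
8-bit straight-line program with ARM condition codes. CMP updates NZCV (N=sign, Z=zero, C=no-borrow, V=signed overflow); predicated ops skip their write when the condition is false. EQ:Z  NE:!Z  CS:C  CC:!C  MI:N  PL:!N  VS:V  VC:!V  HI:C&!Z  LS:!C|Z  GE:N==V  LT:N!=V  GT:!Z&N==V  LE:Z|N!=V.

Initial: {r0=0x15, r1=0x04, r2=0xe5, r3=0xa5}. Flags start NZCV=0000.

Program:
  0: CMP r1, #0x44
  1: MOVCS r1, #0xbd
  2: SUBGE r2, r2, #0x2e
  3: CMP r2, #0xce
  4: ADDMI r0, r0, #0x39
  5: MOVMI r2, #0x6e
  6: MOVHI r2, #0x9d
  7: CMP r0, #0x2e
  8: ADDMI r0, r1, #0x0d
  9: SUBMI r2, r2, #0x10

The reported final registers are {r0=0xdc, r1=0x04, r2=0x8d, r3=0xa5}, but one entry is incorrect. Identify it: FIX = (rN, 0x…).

FIX = (r0, 0x11)

[0] flags=1000 → (cmp)
[1] flags=1000 CS?F → skip
[2] flags=1000 GE?F → skip
[3] flags=0010 → (cmp)
[4] flags=0010 MI?F → skip
[5] flags=0010 MI?F → skip
[6] flags=0010 HI?T → r2=0x9d
[7] flags=1000 → (cmp)
[8] flags=1000 MI?T → r0=0x11
[9] flags=1000 MI?T → r2=0x8d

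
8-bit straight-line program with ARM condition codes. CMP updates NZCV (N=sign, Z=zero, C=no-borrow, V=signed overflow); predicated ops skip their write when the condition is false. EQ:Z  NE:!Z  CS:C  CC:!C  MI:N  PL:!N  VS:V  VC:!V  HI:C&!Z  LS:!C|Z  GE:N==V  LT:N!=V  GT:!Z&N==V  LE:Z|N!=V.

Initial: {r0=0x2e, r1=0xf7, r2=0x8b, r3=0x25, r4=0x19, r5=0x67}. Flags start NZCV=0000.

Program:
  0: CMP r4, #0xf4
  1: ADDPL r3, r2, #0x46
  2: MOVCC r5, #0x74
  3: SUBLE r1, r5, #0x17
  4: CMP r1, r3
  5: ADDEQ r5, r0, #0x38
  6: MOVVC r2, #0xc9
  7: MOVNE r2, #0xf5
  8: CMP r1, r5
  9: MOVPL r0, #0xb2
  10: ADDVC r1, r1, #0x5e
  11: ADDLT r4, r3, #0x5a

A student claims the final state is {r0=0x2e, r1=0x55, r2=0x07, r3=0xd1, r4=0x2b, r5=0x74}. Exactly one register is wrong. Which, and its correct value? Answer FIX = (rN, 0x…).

FIX = (r2, 0xf5)

[0] flags=0000 → (cmp)
[1] flags=0000 PL?T → r3=0xd1
[2] flags=0000 CC?T → r5=0x74
[3] flags=0000 LE?F → skip
[4] flags=0010 → (cmp)
[5] flags=0010 EQ?F → skip
[6] flags=0010 VC?T → r2=0xc9
[7] flags=0010 NE?T → r2=0xf5
[8] flags=1010 → (cmp)
[9] flags=1010 PL?F → skip
[10] flags=1010 VC?T → r1=0x55
[11] flags=1010 LT?T → r4=0x2b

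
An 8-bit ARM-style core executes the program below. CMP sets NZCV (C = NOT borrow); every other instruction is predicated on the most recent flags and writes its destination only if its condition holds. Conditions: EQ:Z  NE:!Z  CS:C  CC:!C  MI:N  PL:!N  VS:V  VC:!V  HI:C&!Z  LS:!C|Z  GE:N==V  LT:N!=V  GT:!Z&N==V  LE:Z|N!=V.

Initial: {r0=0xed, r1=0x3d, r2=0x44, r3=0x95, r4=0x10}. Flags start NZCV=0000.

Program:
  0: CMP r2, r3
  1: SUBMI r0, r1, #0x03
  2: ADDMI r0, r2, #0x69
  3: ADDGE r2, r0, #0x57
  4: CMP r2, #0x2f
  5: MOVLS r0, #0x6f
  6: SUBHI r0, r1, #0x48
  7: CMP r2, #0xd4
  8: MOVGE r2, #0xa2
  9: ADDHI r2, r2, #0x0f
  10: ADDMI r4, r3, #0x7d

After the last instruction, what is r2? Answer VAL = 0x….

VAL = 0xa2

[0] flags=1001 → (cmp)
[1] flags=1001 MI?T → r0=0x3a
[2] flags=1001 MI?T → r0=0xad
[3] flags=1001 GE?T → r2=0x04
[4] flags=1000 → (cmp)
[5] flags=1000 LS?T → r0=0x6f
[6] flags=1000 HI?F → skip
[7] flags=0000 → (cmp)
[8] flags=0000 GE?T → r2=0xa2
[9] flags=0000 HI?F → skip
[10] flags=0000 MI?F → skip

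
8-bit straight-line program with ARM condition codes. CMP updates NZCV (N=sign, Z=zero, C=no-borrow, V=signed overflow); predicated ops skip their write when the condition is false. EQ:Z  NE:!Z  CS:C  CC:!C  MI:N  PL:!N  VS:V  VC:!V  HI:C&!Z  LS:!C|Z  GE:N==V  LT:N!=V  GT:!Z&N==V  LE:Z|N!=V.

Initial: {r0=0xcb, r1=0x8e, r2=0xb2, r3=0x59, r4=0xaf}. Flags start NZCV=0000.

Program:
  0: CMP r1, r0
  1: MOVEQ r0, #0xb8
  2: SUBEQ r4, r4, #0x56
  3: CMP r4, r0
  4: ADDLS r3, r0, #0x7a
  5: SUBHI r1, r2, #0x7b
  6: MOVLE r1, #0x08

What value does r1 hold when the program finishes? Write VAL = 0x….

VAL = 0x08

0: ✓ CMP  NZCV=1000
1: · MOVEQ
2: · SUBEQ
3: ✓ CMP  NZCV=1000
4: ✓ ADDLS  r3←0x45
5: · SUBHI
6: ✓ MOVLE  r1←0x08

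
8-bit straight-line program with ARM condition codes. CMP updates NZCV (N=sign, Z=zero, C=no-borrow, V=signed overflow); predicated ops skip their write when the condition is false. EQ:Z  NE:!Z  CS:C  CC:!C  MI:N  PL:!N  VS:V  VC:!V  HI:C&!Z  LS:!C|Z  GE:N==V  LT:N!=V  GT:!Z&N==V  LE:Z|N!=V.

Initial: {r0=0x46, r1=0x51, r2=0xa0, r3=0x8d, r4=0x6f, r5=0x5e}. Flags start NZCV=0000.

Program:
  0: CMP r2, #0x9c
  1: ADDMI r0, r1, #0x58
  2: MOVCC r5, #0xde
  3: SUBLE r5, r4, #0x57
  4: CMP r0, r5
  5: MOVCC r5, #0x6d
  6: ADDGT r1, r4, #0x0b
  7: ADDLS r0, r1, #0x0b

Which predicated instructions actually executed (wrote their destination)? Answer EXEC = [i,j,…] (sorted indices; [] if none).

EXEC = [5,7]

[0] flags=0010 → (cmp)
[1] flags=0010 MI?F → skip
[2] flags=0010 CC?F → skip
[3] flags=0010 LE?F → skip
[4] flags=1000 → (cmp)
[5] flags=1000 CC?T → r5=0x6d
[6] flags=1000 GT?F → skip
[7] flags=1000 LS?T → r0=0x5c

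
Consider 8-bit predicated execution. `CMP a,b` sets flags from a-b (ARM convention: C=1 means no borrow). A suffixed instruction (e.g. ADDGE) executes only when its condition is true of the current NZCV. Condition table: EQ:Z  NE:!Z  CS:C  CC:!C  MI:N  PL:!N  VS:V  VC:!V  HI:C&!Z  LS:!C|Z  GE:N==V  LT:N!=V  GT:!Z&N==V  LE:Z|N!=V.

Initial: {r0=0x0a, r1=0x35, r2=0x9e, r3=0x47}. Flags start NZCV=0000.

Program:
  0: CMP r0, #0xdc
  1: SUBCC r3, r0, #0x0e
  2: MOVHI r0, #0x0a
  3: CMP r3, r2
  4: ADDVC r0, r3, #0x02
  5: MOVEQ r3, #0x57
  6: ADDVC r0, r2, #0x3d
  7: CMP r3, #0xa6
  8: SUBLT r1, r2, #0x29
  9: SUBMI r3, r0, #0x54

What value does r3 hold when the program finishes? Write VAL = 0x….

VAL = 0xfc

0: ✓ CMP  NZCV=0000
1: ✓ SUBCC  r3←0xfc
2: · MOVHI
3: ✓ CMP  NZCV=0010
4: ✓ ADDVC  r0←0xfe
5: · MOVEQ
6: ✓ ADDVC  r0←0xdb
7: ✓ CMP  NZCV=0010
8: · SUBLT
9: · SUBMI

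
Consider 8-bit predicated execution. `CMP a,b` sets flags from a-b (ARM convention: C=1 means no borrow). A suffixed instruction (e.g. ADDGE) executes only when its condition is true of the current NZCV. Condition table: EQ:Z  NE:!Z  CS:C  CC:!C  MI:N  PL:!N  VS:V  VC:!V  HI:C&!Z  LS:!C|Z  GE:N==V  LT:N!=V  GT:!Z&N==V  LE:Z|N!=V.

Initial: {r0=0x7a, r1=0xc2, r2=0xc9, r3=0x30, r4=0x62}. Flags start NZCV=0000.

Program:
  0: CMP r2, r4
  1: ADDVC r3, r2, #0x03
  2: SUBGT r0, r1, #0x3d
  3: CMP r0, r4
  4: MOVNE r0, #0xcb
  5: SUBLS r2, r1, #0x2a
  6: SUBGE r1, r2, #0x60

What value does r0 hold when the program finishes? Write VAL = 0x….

0: ✓ CMP  NZCV=0011
1: · ADDVC
2: · SUBGT
3: ✓ CMP  NZCV=0010
4: ✓ MOVNE  r0←0xcb
5: · SUBLS
6: ✓ SUBGE  r1←0x69

VAL = 0xcb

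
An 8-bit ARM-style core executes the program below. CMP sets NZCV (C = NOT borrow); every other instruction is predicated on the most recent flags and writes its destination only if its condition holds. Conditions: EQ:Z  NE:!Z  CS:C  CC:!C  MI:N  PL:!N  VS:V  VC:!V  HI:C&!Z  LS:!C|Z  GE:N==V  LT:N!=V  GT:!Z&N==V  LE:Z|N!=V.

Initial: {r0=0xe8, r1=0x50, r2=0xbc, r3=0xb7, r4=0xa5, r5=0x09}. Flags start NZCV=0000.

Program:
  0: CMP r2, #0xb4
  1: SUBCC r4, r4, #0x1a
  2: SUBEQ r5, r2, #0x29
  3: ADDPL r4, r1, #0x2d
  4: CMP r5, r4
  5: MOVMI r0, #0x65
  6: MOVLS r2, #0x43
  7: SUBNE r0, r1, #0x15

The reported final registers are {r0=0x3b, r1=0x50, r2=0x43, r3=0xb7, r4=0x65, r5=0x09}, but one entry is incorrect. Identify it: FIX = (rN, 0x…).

0: ✓ CMP  NZCV=0010
1: · SUBCC
2: · SUBEQ
3: ✓ ADDPL  r4←0x7d
4: ✓ CMP  NZCV=1000
5: ✓ MOVMI  r0←0x65
6: ✓ MOVLS  r2←0x43
7: ✓ SUBNE  r0←0x3b

FIX = (r4, 0x7d)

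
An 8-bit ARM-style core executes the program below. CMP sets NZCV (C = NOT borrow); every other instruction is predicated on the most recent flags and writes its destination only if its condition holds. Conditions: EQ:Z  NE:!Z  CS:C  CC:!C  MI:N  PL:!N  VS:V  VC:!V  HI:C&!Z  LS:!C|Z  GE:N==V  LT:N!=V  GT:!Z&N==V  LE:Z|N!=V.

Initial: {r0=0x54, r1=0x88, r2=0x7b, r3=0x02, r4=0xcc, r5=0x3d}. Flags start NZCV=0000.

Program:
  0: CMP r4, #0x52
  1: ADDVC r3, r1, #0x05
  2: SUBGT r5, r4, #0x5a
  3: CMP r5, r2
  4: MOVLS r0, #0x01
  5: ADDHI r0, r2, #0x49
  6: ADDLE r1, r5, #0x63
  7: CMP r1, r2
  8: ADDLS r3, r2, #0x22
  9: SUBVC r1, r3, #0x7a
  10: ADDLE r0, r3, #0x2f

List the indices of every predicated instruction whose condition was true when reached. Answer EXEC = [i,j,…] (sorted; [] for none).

0: ✓ CMP  NZCV=0011
1: · ADDVC
2: · SUBGT
3: ✓ CMP  NZCV=1000
4: ✓ MOVLS  r0←0x01
5: · ADDHI
6: ✓ ADDLE  r1←0xa0
7: ✓ CMP  NZCV=0011
8: · ADDLS
9: · SUBVC
10: ✓ ADDLE  r0←0x31

EXEC = [4,6,10]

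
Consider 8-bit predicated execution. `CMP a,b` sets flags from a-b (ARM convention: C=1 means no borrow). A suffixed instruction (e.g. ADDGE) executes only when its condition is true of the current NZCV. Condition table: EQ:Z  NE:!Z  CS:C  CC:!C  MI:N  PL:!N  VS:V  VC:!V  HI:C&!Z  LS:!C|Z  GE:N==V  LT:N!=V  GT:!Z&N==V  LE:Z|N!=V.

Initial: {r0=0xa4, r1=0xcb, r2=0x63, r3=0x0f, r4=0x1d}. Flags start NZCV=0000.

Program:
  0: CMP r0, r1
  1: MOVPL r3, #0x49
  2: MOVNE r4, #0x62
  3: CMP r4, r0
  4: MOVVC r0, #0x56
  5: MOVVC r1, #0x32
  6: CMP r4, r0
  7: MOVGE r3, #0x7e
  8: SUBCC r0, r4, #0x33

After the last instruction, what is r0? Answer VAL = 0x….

VAL = 0x2f

[0] flags=1000 → (cmp)
[1] flags=1000 PL?F → skip
[2] flags=1000 NE?T → r4=0x62
[3] flags=1001 → (cmp)
[4] flags=1001 VC?F → skip
[5] flags=1001 VC?F → skip
[6] flags=1001 → (cmp)
[7] flags=1001 GE?T → r3=0x7e
[8] flags=1001 CC?T → r0=0x2f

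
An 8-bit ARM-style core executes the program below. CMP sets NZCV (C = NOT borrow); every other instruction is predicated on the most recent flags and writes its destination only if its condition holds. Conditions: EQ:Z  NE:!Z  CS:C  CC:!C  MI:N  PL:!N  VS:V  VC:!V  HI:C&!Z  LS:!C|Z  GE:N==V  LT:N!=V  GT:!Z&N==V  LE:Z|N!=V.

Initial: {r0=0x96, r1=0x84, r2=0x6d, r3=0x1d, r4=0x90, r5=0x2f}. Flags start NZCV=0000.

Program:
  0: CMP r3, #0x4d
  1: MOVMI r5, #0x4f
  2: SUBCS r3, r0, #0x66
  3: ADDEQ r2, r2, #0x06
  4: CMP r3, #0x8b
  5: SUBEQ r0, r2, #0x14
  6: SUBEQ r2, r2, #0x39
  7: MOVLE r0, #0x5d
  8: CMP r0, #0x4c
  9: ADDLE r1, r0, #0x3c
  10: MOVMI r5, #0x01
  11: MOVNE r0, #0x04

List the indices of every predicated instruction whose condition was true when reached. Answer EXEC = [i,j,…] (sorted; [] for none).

EXEC = [1,9,11]

[0] flags=1000 → (cmp)
[1] flags=1000 MI?T → r5=0x4f
[2] flags=1000 CS?F → skip
[3] flags=1000 EQ?F → skip
[4] flags=1001 → (cmp)
[5] flags=1001 EQ?F → skip
[6] flags=1001 EQ?F → skip
[7] flags=1001 LE?F → skip
[8] flags=0011 → (cmp)
[9] flags=0011 LE?T → r1=0xd2
[10] flags=0011 MI?F → skip
[11] flags=0011 NE?T → r0=0x04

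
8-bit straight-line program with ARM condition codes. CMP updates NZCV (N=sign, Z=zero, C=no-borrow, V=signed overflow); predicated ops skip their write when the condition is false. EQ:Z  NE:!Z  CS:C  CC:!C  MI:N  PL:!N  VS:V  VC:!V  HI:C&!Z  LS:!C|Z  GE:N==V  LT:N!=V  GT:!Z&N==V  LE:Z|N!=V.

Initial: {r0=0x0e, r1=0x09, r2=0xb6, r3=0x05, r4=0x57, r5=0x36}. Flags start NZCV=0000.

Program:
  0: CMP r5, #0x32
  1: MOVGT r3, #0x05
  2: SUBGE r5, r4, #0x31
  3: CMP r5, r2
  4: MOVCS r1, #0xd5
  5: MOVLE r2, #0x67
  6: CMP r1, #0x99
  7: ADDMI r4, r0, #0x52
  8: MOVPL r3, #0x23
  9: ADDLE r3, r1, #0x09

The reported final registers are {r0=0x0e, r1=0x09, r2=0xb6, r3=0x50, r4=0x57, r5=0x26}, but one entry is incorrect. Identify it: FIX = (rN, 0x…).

FIX = (r3, 0x23)

0: ✓ CMP  NZCV=0010
1: ✓ MOVGT  r3←0x05
2: ✓ SUBGE  r5←0x26
3: ✓ CMP  NZCV=0000
4: · MOVCS
5: · MOVLE
6: ✓ CMP  NZCV=0000
7: · ADDMI
8: ✓ MOVPL  r3←0x23
9: · ADDLE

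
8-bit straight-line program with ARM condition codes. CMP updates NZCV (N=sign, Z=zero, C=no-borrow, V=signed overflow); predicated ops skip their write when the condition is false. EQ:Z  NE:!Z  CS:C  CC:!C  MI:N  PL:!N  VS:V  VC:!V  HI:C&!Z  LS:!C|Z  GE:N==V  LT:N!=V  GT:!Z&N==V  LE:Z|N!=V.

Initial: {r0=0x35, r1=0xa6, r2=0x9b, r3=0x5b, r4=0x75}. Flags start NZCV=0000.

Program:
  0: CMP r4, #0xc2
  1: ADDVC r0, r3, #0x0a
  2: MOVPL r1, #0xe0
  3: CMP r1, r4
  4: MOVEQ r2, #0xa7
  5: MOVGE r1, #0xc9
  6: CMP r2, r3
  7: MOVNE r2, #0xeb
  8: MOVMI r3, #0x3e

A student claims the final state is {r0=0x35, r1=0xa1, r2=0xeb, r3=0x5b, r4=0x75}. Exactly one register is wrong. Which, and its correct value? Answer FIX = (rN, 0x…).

0: ✓ CMP  NZCV=1001
1: · ADDVC
2: · MOVPL
3: ✓ CMP  NZCV=0011
4: · MOVEQ
5: · MOVGE
6: ✓ CMP  NZCV=0011
7: ✓ MOVNE  r2←0xeb
8: · MOVMI

FIX = (r1, 0xa6)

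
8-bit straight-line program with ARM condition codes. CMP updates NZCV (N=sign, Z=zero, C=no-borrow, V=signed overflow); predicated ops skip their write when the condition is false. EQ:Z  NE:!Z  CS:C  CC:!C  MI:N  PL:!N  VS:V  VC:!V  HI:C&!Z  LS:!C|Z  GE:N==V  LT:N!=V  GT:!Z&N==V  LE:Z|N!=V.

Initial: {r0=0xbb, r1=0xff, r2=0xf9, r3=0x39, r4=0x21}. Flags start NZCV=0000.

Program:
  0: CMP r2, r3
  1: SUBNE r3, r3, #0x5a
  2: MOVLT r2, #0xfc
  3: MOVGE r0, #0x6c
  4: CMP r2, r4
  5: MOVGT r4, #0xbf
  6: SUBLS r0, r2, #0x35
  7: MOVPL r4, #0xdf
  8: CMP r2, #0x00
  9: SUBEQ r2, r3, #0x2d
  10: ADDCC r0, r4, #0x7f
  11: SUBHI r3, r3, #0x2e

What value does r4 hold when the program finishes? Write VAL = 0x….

[0] flags=1010 → (cmp)
[1] flags=1010 NE?T → r3=0xdf
[2] flags=1010 LT?T → r2=0xfc
[3] flags=1010 GE?F → skip
[4] flags=1010 → (cmp)
[5] flags=1010 GT?F → skip
[6] flags=1010 LS?F → skip
[7] flags=1010 PL?F → skip
[8] flags=1010 → (cmp)
[9] flags=1010 EQ?F → skip
[10] flags=1010 CC?F → skip
[11] flags=1010 HI?T → r3=0xb1

VAL = 0x21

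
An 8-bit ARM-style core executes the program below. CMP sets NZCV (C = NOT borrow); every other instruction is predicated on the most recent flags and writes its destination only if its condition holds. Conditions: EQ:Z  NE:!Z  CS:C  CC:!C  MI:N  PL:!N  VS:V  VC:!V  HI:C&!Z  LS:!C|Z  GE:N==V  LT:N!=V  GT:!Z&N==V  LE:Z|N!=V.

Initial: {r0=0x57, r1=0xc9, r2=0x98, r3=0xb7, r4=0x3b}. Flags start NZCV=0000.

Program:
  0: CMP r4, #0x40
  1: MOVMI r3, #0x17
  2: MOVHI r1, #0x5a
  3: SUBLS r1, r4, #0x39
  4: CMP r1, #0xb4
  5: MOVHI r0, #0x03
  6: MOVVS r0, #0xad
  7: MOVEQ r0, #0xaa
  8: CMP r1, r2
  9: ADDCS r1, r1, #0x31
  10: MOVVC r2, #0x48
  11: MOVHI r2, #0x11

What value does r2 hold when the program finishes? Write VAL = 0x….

0: ✓ CMP  NZCV=1000
1: ✓ MOVMI  r3←0x17
2: · MOVHI
3: ✓ SUBLS  r1←0x02
4: ✓ CMP  NZCV=0000
5: · MOVHI
6: · MOVVS
7: · MOVEQ
8: ✓ CMP  NZCV=0000
9: · ADDCS
10: ✓ MOVVC  r2←0x48
11: · MOVHI

VAL = 0x48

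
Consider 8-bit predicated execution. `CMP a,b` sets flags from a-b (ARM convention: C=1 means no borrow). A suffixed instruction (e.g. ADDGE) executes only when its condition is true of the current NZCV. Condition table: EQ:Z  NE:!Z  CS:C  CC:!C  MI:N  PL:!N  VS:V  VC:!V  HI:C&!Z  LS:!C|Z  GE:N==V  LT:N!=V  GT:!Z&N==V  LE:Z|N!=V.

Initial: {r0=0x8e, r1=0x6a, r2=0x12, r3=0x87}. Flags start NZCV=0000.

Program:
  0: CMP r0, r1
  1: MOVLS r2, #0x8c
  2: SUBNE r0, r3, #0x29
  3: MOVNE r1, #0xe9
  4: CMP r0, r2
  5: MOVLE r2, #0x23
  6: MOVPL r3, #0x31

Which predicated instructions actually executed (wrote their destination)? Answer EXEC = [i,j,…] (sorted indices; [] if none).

EXEC = [2,3,6]

[0] flags=0011 → (cmp)
[1] flags=0011 LS?F → skip
[2] flags=0011 NE?T → r0=0x5e
[3] flags=0011 NE?T → r1=0xe9
[4] flags=0010 → (cmp)
[5] flags=0010 LE?F → skip
[6] flags=0010 PL?T → r3=0x31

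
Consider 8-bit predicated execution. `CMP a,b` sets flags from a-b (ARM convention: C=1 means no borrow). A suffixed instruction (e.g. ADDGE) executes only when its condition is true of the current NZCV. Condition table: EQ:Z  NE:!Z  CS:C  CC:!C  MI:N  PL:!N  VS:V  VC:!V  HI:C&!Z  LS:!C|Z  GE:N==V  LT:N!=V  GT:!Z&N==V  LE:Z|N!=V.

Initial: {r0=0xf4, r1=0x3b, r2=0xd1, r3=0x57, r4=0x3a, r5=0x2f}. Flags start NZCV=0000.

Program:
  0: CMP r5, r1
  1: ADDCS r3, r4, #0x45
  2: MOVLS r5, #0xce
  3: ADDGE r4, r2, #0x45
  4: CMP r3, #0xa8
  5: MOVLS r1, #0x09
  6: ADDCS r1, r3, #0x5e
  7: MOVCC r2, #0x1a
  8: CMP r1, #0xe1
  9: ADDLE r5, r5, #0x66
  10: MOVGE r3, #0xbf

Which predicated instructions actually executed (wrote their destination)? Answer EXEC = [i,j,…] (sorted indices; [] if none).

EXEC = [2,5,7,10]

0: ✓ CMP  NZCV=1000
1: · ADDCS
2: ✓ MOVLS  r5←0xce
3: · ADDGE
4: ✓ CMP  NZCV=1001
5: ✓ MOVLS  r1←0x09
6: · ADDCS
7: ✓ MOVCC  r2←0x1a
8: ✓ CMP  NZCV=0000
9: · ADDLE
10: ✓ MOVGE  r3←0xbf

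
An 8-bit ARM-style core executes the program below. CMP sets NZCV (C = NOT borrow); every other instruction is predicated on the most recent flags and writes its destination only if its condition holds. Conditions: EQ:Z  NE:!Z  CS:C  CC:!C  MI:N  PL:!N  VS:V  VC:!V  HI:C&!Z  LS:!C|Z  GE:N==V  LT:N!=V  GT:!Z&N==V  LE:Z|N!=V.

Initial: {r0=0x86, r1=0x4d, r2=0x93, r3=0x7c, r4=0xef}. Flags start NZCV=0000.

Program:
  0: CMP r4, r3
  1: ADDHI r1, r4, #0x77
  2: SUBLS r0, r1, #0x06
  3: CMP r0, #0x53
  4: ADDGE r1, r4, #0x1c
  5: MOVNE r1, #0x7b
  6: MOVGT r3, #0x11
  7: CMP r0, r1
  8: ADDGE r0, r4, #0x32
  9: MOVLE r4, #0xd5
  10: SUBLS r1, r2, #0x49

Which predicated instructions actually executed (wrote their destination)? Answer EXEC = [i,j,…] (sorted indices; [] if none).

EXEC = [1,5,9]

[0] flags=0011 → (cmp)
[1] flags=0011 HI?T → r1=0x66
[2] flags=0011 LS?F → skip
[3] flags=0011 → (cmp)
[4] flags=0011 GE?F → skip
[5] flags=0011 NE?T → r1=0x7b
[6] flags=0011 GT?F → skip
[7] flags=0011 → (cmp)
[8] flags=0011 GE?F → skip
[9] flags=0011 LE?T → r4=0xd5
[10] flags=0011 LS?F → skip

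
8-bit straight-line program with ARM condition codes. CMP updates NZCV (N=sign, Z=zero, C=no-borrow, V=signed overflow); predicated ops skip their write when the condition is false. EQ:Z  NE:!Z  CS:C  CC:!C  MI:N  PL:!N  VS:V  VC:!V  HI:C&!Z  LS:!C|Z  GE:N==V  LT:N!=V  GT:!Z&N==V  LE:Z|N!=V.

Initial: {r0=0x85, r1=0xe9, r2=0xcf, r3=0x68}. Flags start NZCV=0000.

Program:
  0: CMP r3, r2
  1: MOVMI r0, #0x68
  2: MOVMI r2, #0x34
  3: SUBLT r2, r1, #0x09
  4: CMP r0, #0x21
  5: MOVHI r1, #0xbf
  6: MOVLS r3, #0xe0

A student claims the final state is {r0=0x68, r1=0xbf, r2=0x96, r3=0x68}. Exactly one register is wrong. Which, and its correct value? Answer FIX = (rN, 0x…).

0: ✓ CMP  NZCV=1001
1: ✓ MOVMI  r0←0x68
2: ✓ MOVMI  r2←0x34
3: · SUBLT
4: ✓ CMP  NZCV=0010
5: ✓ MOVHI  r1←0xbf
6: · MOVLS

FIX = (r2, 0x34)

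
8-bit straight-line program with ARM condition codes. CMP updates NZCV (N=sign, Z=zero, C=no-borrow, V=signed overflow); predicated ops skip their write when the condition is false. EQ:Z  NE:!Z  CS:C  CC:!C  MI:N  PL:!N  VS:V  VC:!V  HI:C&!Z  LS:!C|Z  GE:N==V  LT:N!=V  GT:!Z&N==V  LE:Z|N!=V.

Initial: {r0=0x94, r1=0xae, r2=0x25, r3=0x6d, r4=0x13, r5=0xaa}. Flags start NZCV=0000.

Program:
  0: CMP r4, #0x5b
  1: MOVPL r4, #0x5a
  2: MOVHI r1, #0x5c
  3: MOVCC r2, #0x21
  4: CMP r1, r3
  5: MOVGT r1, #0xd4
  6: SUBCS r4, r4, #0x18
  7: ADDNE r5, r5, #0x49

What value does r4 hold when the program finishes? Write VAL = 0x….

VAL = 0xfb

0: ✓ CMP  NZCV=1000
1: · MOVPL
2: · MOVHI
3: ✓ MOVCC  r2←0x21
4: ✓ CMP  NZCV=0011
5: · MOVGT
6: ✓ SUBCS  r4←0xfb
7: ✓ ADDNE  r5←0xf3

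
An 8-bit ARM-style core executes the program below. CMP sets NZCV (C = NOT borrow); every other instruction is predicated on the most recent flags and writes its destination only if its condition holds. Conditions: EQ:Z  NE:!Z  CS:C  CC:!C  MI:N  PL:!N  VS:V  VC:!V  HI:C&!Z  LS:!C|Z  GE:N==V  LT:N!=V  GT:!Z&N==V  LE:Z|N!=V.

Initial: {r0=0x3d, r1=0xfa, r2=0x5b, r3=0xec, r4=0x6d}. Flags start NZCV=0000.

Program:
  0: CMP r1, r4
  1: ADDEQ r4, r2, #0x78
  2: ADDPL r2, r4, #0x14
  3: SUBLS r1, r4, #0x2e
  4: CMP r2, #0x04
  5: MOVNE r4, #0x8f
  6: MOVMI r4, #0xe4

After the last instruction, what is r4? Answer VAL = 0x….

0: ✓ CMP  NZCV=1010
1: · ADDEQ
2: · ADDPL
3: · SUBLS
4: ✓ CMP  NZCV=0010
5: ✓ MOVNE  r4←0x8f
6: · MOVMI

VAL = 0x8f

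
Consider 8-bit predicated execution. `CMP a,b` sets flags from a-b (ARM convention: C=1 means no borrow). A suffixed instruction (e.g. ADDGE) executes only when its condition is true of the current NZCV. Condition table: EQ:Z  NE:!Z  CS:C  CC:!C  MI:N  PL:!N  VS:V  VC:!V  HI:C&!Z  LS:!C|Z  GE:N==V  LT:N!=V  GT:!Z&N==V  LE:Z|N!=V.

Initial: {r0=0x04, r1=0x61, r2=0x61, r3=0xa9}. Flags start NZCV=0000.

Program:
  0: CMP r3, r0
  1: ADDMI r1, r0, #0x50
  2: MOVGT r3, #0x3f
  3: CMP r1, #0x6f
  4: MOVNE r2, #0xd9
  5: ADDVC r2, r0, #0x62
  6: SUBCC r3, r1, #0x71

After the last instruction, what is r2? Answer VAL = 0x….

[0] flags=1010 → (cmp)
[1] flags=1010 MI?T → r1=0x54
[2] flags=1010 GT?F → skip
[3] flags=1000 → (cmp)
[4] flags=1000 NE?T → r2=0xd9
[5] flags=1000 VC?T → r2=0x66
[6] flags=1000 CC?T → r3=0xe3

VAL = 0x66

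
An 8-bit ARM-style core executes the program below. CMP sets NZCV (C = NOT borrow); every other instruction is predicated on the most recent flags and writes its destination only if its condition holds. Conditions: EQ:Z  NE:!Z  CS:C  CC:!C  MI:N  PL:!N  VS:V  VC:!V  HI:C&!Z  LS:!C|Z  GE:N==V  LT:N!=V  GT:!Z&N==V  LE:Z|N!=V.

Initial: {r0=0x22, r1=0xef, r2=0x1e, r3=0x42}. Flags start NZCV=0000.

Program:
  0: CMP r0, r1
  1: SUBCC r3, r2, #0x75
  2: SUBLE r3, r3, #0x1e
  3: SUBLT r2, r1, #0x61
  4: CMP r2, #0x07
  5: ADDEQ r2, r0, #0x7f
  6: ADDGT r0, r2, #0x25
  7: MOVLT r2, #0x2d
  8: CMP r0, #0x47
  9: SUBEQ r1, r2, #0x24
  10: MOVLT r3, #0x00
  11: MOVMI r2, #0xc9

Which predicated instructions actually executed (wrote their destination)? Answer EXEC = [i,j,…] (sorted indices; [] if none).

EXEC = [1,6,10,11]

[0] flags=0000 → (cmp)
[1] flags=0000 CC?T → r3=0xa9
[2] flags=0000 LE?F → skip
[3] flags=0000 LT?F → skip
[4] flags=0010 → (cmp)
[5] flags=0010 EQ?F → skip
[6] flags=0010 GT?T → r0=0x43
[7] flags=0010 LT?F → skip
[8] flags=1000 → (cmp)
[9] flags=1000 EQ?F → skip
[10] flags=1000 LT?T → r3=0x00
[11] flags=1000 MI?T → r2=0xc9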